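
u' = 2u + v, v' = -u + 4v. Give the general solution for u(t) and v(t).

Coefficient matrix A = [[2, 1], [-1, 4]].
Characteristic polynomial det(A - λI) = λ^2 - 6λ + 9 = 0.
Single eigenvalue λ = 3 with algebraic multiplicity 2.
Eigenvector v = (1,1); generalized eigenvector w with (A-λI)w=v is (-1,0).
General solution: e^(3t)[C_1·v + C_2·(t·v + w)].

u(t) = C_1e^(3t) + C_2te^(3t) - C_2e^(3t), v(t) = C_1e^(3t) + C_2te^(3t)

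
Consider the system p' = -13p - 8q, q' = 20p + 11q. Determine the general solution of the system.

p(t) = -c_1e^(-t)sin(4t) - c_1e^(-t)cos(4t) - c_2e^(-t)sin(4t) + c_2e^(-t)cos(4t), q(t) = c_1e^(-t)sin(4t) + 2c_1e^(-t)cos(4t) + 2c_2e^(-t)sin(4t) - c_2e^(-t)cos(4t)

Coefficient matrix A = [[-13, -8], [20, 11]].
Characteristic polynomial det(A - λI) = λ^2 + 2λ + 17 = 0.
Eigenvalues λ = -1 ± 4i (complex conjugate pair).
For λ=-1+4i: an eigenvector is (-1,2) - i(-1,1) = (-1 + i, 2 - i).
A real fundamental pair from Re and Im of e^((-1+4i)t)v: X_1 = e^(-t)(cos(4t)·(-1,2) + sin(4t)·(-1,1)), X_2 = e^(-t)(sin(4t)·(-1,2) - cos(4t)·(-1,1)).
General solution: c_1X_1 + c_2X_2.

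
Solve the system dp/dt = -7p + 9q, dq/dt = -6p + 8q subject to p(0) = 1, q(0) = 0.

p(t) = -2e^(2t) + 3e^(-t), q(t) = -2e^(2t) + 2e^(-t)

Coefficient matrix A = [[-7, 9], [-6, 8]].
Characteristic polynomial det(A - λI) = λ^2 - λ - 2 = 0.
Eigenvalues λ = -1, 2.
For λ=-1: (A-λI) row 1 is [-6, 9], so an eigenvector is (-3, -2).
For λ=2: (A-λI) row 1 is [-9, 9], so an eigenvector is (-1, -1).
General solution: C_1e^(-t)(-3,-2) + C_2e^(2t)(-1,-1).
Applying p(0)=1, q(0)=0 gives C_1=-1, C_2=2.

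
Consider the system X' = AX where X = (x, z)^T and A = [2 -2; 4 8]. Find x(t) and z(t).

Coefficient matrix A = [[2, -2], [4, 8]].
Characteristic polynomial det(A - λI) = λ^2 - 10λ + 24 = 0.
Eigenvalues λ = 6, 4.
For λ=6: (A-λI) row 1 is [-4, -2], so an eigenvector is (1, -2).
For λ=4: (A-λI) row 1 is [-2, -2], so an eigenvector is (-1, 1).
General solution: c_1e^(6t)(1,-2) + c_2e^(4t)(-1,1).

x(t) = c_1e^(6t) - c_2e^(4t), z(t) = -2c_1e^(6t) + c_2e^(4t)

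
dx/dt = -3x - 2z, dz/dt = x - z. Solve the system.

x(t) = -c_1e^(-2t)sin(t) - c_1e^(-2t)cos(t) - c_2e^(-2t)sin(t) + c_2e^(-2t)cos(t), z(t) = c_1e^(-2t)cos(t) + c_2e^(-2t)sin(t)

Coefficient matrix A = [[-3, -2], [1, -1]].
Characteristic polynomial det(A - λI) = λ^2 + 4λ + 5 = 0.
Eigenvalues λ = -2 ± i (complex conjugate pair).
For λ=-2+i: an eigenvector is (-1,1) - i(-1,0) = (-1 + i, 1).
A real fundamental pair from Re and Im of e^((-2+i)t)v: X_1 = e^(-2t)(cos(t)·(-1,1) + sin(t)·(-1,0)), X_2 = e^(-2t)(sin(t)·(-1,1) - cos(t)·(-1,0)).
General solution: c_1X_1 + c_2X_2.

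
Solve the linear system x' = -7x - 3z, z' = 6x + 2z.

Coefficient matrix A = [[-7, -3], [6, 2]].
Characteristic polynomial det(A - λI) = λ^2 + 5λ + 4 = 0.
Eigenvalues λ = -4, -1.
For λ=-4: (A-λI) row 1 is [-3, -3], so an eigenvector is (-1, 1).
For λ=-1: (A-λI) row 1 is [-6, -3], so an eigenvector is (1, -2).
General solution: C_1e^(-4t)(-1,1) + C_2e^(-t)(1,-2).

x(t) = -C_1e^(-4t) + C_2e^(-t), z(t) = C_1e^(-4t) - 2C_2e^(-t)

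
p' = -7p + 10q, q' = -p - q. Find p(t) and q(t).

p(t) = -K_1e^(-4t)sin(t) - 3K_1e^(-4t)cos(t) - 3K_2e^(-4t)sin(t) + K_2e^(-4t)cos(t), q(t) = -K_1e^(-4t)cos(t) - K_2e^(-4t)sin(t)

Coefficient matrix A = [[-7, 10], [-1, -1]].
Characteristic polynomial det(A - λI) = λ^2 + 8λ + 17 = 0.
Eigenvalues λ = -4 ± i (complex conjugate pair).
For λ=-4+i: an eigenvector is (-3,-1) - i(-1,0) = (-3 + i, -1).
A real fundamental pair from Re and Im of e^((-4+i)t)v: X_1 = e^(-4t)(cos(t)·(-3,-1) + sin(t)·(-1,0)), X_2 = e^(-4t)(sin(t)·(-3,-1) - cos(t)·(-1,0)).
General solution: K_1X_1 + K_2X_2.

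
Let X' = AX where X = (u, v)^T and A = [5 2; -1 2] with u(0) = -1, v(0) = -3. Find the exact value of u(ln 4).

-1600

A = [[5,2],[-1,2]]; eigenvalues λ = 4, 3.
Eigenvectors: (2,-1) for λ=4, (-1,1) for λ=3.
From the initial condition, c_1 = -4, c_2 = -7.
u(ln 4) = (-4)(4^4)(2) + (-7)(4^3)(-1) = -1600.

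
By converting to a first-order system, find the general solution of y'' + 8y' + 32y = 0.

y(t) = K_1e^(-4t)cos(4t) + K_2e^(-4t)sin(4t)

Let x_1 = y, x_2 = y'. Then x_1' = x_2 and x_2' = -32x_1 - 8x_2.
A = [[0,1],[-32,-8]]; det(A-λI) = λ^2 + 8λ + 32.
Eigenvalues λ = -4 ± 4i.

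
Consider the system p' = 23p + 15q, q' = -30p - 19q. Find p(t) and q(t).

Coefficient matrix A = [[23, 15], [-30, -19]].
Characteristic polynomial det(A - λI) = λ^2 - 4λ + 13 = 0.
Eigenvalues λ = 2 ± 3i (complex conjugate pair).
For λ=2+3i: an eigenvector is (-2,3) - i(1,-1) = (-2 - i, 3 + i).
A real fundamental pair from Re and Im of e^((2+3i)t)v: X_1 = e^(2t)(cos(3t)·(-2,3) + sin(3t)·(1,-1)), X_2 = e^(2t)(sin(3t)·(-2,3) - cos(3t)·(1,-1)).
General solution: c_1X_1 + c_2X_2.

p(t) = c_1e^(2t)sin(3t) - 2c_1e^(2t)cos(3t) - 2c_2e^(2t)sin(3t) - c_2e^(2t)cos(3t), q(t) = -c_1e^(2t)sin(3t) + 3c_1e^(2t)cos(3t) + 3c_2e^(2t)sin(3t) + c_2e^(2t)cos(3t)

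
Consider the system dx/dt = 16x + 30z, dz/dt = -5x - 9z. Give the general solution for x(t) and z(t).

Coefficient matrix A = [[16, 30], [-5, -9]].
Characteristic polynomial det(A - λI) = λ^2 - 7λ + 6 = 0.
Eigenvalues λ = 1, 6.
For λ=1: (A-λI) row 1 is [15, 30], so an eigenvector is (-2, 1).
For λ=6: (A-λI) row 1 is [10, 30], so an eigenvector is (-3, 1).
General solution: c_1e^(t)(-2,1) + c_2e^(6t)(-3,1).

x(t) = -2c_1e^(t) - 3c_2e^(6t), z(t) = c_1e^(t) + c_2e^(6t)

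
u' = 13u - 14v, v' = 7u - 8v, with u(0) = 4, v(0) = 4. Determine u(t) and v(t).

Coefficient matrix A = [[13, -14], [7, -8]].
Characteristic polynomial det(A - λI) = λ^2 - 5λ - 6 = 0.
Eigenvalues λ = 6, -1.
For λ=6: (A-λI) row 1 is [7, -14], so an eigenvector is (2, 1).
For λ=-1: (A-λI) row 1 is [14, -14], so an eigenvector is (1, 1).
General solution: K_1e^(6t)(2,1) + K_2e^(-t)(1,1).
Applying u(0)=4, v(0)=4 gives K_1=0, K_2=4.

u(t) = 4e^(-t), v(t) = 4e^(-t)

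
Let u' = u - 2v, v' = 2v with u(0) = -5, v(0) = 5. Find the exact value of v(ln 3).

A = [[1,-2],[0,2]]; eigenvalues λ = 2, 1.
Eigenvectors: (-2,1) for λ=2, (1,0) for λ=1.
From the initial condition, c_1 = 5, c_2 = 5.
v(ln 3) = (5)(3^2)(1) + (5)(3^1)(0) = 45.

45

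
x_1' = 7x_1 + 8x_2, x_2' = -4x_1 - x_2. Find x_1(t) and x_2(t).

Coefficient matrix A = [[7, 8], [-4, -1]].
Characteristic polynomial det(A - λI) = λ^2 - 6λ + 25 = 0.
Eigenvalues λ = 3 ± 4i (complex conjugate pair).
For λ=3+4i: an eigenvector is (-1,1) - i(1,0) = (-1 - i, 1).
A real fundamental pair from Re and Im of e^((3+4i)t)v: X_1 = e^(3t)(cos(4t)·(-1,1) + sin(4t)·(1,0)), X_2 = e^(3t)(sin(4t)·(-1,1) - cos(4t)·(1,0)).
General solution: C_1X_1 + C_2X_2.

x_1(t) = C_1e^(3t)sin(4t) - C_1e^(3t)cos(4t) - C_2e^(3t)sin(4t) - C_2e^(3t)cos(4t), x_2(t) = C_1e^(3t)cos(4t) + C_2e^(3t)sin(4t)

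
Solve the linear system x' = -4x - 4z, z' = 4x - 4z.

x(t) = C_1e^(-4t)sin(4t) - C_2e^(-4t)cos(4t), z(t) = -C_1e^(-4t)cos(4t) - C_2e^(-4t)sin(4t)

Coefficient matrix A = [[-4, -4], [4, -4]].
Characteristic polynomial det(A - λI) = λ^2 + 8λ + 32 = 0.
Eigenvalues λ = -4 ± 4i (complex conjugate pair).
For λ=-4+4i: an eigenvector is (0,-1) - i(1,0) = (0 - i, -1).
A real fundamental pair from Re and Im of e^((-4+4i)t)v: X_1 = e^(-4t)(cos(4t)·(0,-1) + sin(4t)·(1,0)), X_2 = e^(-4t)(sin(4t)·(0,-1) - cos(4t)·(1,0)).
General solution: C_1X_1 + C_2X_2.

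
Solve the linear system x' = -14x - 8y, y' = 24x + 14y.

Coefficient matrix A = [[-14, -8], [24, 14]].
Characteristic polynomial det(A - λI) = λ^2 - 4 = 0.
Eigenvalues λ = -2, 2.
For λ=-2: (A-λI) row 1 is [-12, -8], so an eigenvector is (2, -3).
For λ=2: (A-λI) row 1 is [-16, -8], so an eigenvector is (1, -2).
General solution: K_1e^(-2t)(2,-3) + K_2e^(2t)(1,-2).

x(t) = 2K_1e^(-2t) + K_2e^(2t), y(t) = -3K_1e^(-2t) - 2K_2e^(2t)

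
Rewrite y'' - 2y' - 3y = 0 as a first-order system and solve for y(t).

y(t) = C_1e^(-t) + C_2e^(3t)

Let x_1 = y, x_2 = y'. Then x_1' = x_2 and x_2' = 3x_1 + 2x_2.
A = [[0,1],[3,2]]; det(A-λI) = λ^2 - 2λ - 3.
Eigenvalues λ = -1, 3 with eigenvectors (1,-1), (1,3).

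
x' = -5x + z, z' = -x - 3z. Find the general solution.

Coefficient matrix A = [[-5, 1], [-1, -3]].
Characteristic polynomial det(A - λI) = λ^2 + 8λ + 16 = 0.
Single eigenvalue λ = -4 with algebraic multiplicity 2.
Eigenvector v = (1,1); generalized eigenvector w with (A-λI)w=v is (1,2).
General solution: e^(-4t)[K_1·v + K_2·(t·v + w)].

x(t) = K_1e^(-4t) + K_2te^(-4t) + K_2e^(-4t), z(t) = K_1e^(-4t) + K_2te^(-4t) + 2K_2e^(-4t)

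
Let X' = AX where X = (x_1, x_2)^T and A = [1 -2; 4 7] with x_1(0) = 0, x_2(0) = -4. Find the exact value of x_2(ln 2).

A = [[1,-2],[4,7]]; eigenvalues λ = 3, 5.
Eigenvectors: (-1,1) for λ=3, (1,-2) for λ=5.
From the initial condition, c_1 = 4, c_2 = 4.
x_2(ln 2) = (4)(2^3)(1) + (4)(2^5)(-2) = -224.

-224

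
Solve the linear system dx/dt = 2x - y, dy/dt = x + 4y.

Coefficient matrix A = [[2, -1], [1, 4]].
Characteristic polynomial det(A - λI) = λ^2 - 6λ + 9 = 0.
Single eigenvalue λ = 3 with algebraic multiplicity 2.
Eigenvector v = (1,-1); generalized eigenvector w with (A-λI)w=v is (0,-1).
General solution: e^(3t)[K_1·v + K_2·(t·v + w)].

x(t) = K_1e^(3t) + K_2te^(3t), y(t) = -K_1e^(3t) - K_2te^(3t) - K_2e^(3t)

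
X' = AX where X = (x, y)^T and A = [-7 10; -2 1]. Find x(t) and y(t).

x(t) = 2c_1e^(-3t)sin(2t) - c_1e^(-3t)cos(2t) - c_2e^(-3t)sin(2t) - 2c_2e^(-3t)cos(2t), y(t) = c_1e^(-3t)sin(2t) - c_2e^(-3t)cos(2t)

Coefficient matrix A = [[-7, 10], [-2, 1]].
Characteristic polynomial det(A - λI) = λ^2 + 6λ + 13 = 0.
Eigenvalues λ = -3 ± 2i (complex conjugate pair).
For λ=-3+2i: an eigenvector is (-1,0) - i(2,1) = (-1 - 2i, 0 - i).
A real fundamental pair from Re and Im of e^((-3+2i)t)v: X_1 = e^(-3t)(cos(2t)·(-1,0) + sin(2t)·(2,1)), X_2 = e^(-3t)(sin(2t)·(-1,0) - cos(2t)·(2,1)).
General solution: c_1X_1 + c_2X_2.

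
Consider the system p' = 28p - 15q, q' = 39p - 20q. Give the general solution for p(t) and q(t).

Coefficient matrix A = [[28, -15], [39, -20]].
Characteristic polynomial det(A - λI) = λ^2 - 8λ + 25 = 0.
Eigenvalues λ = 4 ± 3i (complex conjugate pair).
For λ=4+3i: an eigenvector is (-1,-2) - i(2,3) = (-1 - 2i, -2 - 3i).
A real fundamental pair from Re and Im of e^((4+3i)t)v: X_1 = e^(4t)(cos(3t)·(-1,-2) + sin(3t)·(2,3)), X_2 = e^(4t)(sin(3t)·(-1,-2) - cos(3t)·(2,3)).
General solution: C_1X_1 + C_2X_2.

p(t) = 2C_1e^(4t)sin(3t) - C_1e^(4t)cos(3t) - C_2e^(4t)sin(3t) - 2C_2e^(4t)cos(3t), q(t) = 3C_1e^(4t)sin(3t) - 2C_1e^(4t)cos(3t) - 2C_2e^(4t)sin(3t) - 3C_2e^(4t)cos(3t)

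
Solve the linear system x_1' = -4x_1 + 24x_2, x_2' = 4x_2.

x_1(t) = c_1e^(-4t) - 3c_2e^(4t), x_2(t) = -c_2e^(4t)

Coefficient matrix A = [[-4, 24], [0, 4]].
Characteristic polynomial det(A - λI) = λ^2 - 16 = 0.
Eigenvalues λ = -4, 4.
For λ=-4: (A-λI) row 1 is [0, 24], so an eigenvector is (1, 0).
For λ=4: (A-λI) row 1 is [-8, 24], so an eigenvector is (-3, -1).
General solution: c_1e^(-4t)(1,0) + c_2e^(4t)(-3,-1).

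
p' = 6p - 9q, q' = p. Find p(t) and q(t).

p(t) = 3K_1e^(3t) + 3K_2te^(3t) - 2K_2e^(3t), q(t) = K_1e^(3t) + K_2te^(3t) - K_2e^(3t)

Coefficient matrix A = [[6, -9], [1, 0]].
Characteristic polynomial det(A - λI) = λ^2 - 6λ + 9 = 0.
Single eigenvalue λ = 3 with algebraic multiplicity 2.
Eigenvector v = (3,1); generalized eigenvector w with (A-λI)w=v is (-2,-1).
General solution: e^(3t)[K_1·v + K_2·(t·v + w)].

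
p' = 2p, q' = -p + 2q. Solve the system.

p(t) = -c_2e^(2t), q(t) = c_1e^(2t) + c_2te^(2t) - 3c_2e^(2t)

Coefficient matrix A = [[2, 0], [-1, 2]].
Characteristic polynomial det(A - λI) = λ^2 - 4λ + 4 = 0.
Single eigenvalue λ = 2 with algebraic multiplicity 2.
Eigenvector v = (0,1); generalized eigenvector w with (A-λI)w=v is (-1,-3).
General solution: e^(2t)[c_1·v + c_2·(t·v + w)].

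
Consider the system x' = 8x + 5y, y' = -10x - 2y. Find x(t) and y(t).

Coefficient matrix A = [[8, 5], [-10, -2]].
Characteristic polynomial det(A - λI) = λ^2 - 6λ + 34 = 0.
Eigenvalues λ = 3 ± 5i (complex conjugate pair).
For λ=3+5i: an eigenvector is (0,-1) - i(-1,1) = (0 + i, -1 - i).
A real fundamental pair from Re and Im of e^((3+5i)t)v: X_1 = e^(3t)(cos(5t)·(0,-1) + sin(5t)·(-1,1)), X_2 = e^(3t)(sin(5t)·(0,-1) - cos(5t)·(-1,1)).
General solution: C_1X_1 + C_2X_2.

x(t) = -C_1e^(3t)sin(5t) + C_2e^(3t)cos(5t), y(t) = C_1e^(3t)sin(5t) - C_1e^(3t)cos(5t) - C_2e^(3t)sin(5t) - C_2e^(3t)cos(5t)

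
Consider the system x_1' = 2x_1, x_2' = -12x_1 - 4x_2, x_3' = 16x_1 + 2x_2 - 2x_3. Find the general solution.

x_1(t) = c_1e^(2t), x_2(t) = -2c_1e^(2t) + c_2e^(-4t), x_3(t) = 3c_1e^(2t) - c_2e^(-4t) + c_3e^(-2t)

Coefficient matrix A = [[2, 0, 0], [-12, -4, 0], [16, 2, -2]].
det(A - λI) = 0 gives eigenvalues λ = 2, -4, -2.
For λ=2: eigenvector (1,-2,3).
For λ=-4: eigenvector (0,1,-1).
For λ=-2: eigenvector (0,0,1).
General solution: c_1e^(2t)(1,-2,3) + c_2e^(-4t)(0,1,-1) + c_3e^(-2t)(0,0,1).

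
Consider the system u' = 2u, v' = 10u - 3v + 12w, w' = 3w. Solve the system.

u(t) = K_1e^(2t), v(t) = 2K_1e^(2t) + K_2e^(-3t) + 2K_3e^(3t), w(t) = K_3e^(3t)

Coefficient matrix A = [[2, 0, 0], [10, -3, 12], [0, 0, 3]].
det(A - λI) = 0 gives eigenvalues λ = 2, -3, 3.
For λ=2: eigenvector (1,2,0).
For λ=-3: eigenvector (0,1,0).
For λ=3: eigenvector (0,2,1).
General solution: K_1e^(2t)(1,2,0) + K_2e^(-3t)(0,1,0) + K_3e^(3t)(0,2,1).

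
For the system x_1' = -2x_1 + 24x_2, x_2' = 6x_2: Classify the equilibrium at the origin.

A = [[-2,24],[0,6]]; det(A-λI) = λ^2 - 4λ - 12.
λ = -2, 6: opposite signs.

saddle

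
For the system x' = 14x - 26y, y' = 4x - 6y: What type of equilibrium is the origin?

unstable spiral

A = [[14,-26],[4,-6]]; det(A-λI) = λ^2 - 8λ + 20.
λ = 4 ± 2i: positive real part.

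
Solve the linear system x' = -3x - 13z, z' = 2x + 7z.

Coefficient matrix A = [[-3, -13], [2, 7]].
Characteristic polynomial det(A - λI) = λ^2 - 4λ + 5 = 0.
Eigenvalues λ = 2 ± i (complex conjugate pair).
For λ=2+i: an eigenvector is (2,-1) - i(3,-1) = (2 - 3i, -1 + i).
A real fundamental pair from Re and Im of e^((2+i)t)v: X_1 = e^(2t)(cos(t)·(2,-1) + sin(t)·(3,-1)), X_2 = e^(2t)(sin(t)·(2,-1) - cos(t)·(3,-1)).
General solution: C_1X_1 + C_2X_2.

x(t) = 3C_1e^(2t)sin(t) + 2C_1e^(2t)cos(t) + 2C_2e^(2t)sin(t) - 3C_2e^(2t)cos(t), z(t) = -C_1e^(2t)sin(t) - C_1e^(2t)cos(t) - C_2e^(2t)sin(t) + C_2e^(2t)cos(t)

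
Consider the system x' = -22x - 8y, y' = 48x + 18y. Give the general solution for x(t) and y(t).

Coefficient matrix A = [[-22, -8], [48, 18]].
Characteristic polynomial det(A - λI) = λ^2 + 4λ - 12 = 0.
Eigenvalues λ = 2, -6.
For λ=2: (A-λI) row 1 is [-24, -8], so an eigenvector is (-1, 3).
For λ=-6: (A-λI) row 1 is [-16, -8], so an eigenvector is (1, -2).
General solution: K_1e^(2t)(-1,3) + K_2e^(-6t)(1,-2).

x(t) = -K_1e^(2t) + K_2e^(-6t), y(t) = 3K_1e^(2t) - 2K_2e^(-6t)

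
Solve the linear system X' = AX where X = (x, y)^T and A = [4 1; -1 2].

Coefficient matrix A = [[4, 1], [-1, 2]].
Characteristic polynomial det(A - λI) = λ^2 - 6λ + 9 = 0.
Single eigenvalue λ = 3 with algebraic multiplicity 2.
Eigenvector v = (-1,1); generalized eigenvector w with (A-λI)w=v is (-2,1).
General solution: e^(3t)[c_1·v + c_2·(t·v + w)].

x(t) = -c_1e^(3t) - c_2te^(3t) - 2c_2e^(3t), y(t) = c_1e^(3t) + c_2te^(3t) + c_2e^(3t)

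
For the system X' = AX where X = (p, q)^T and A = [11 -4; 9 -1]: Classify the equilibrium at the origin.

A = [[11,-4],[9,-1]]; det(A-λI) = λ^2 - 10λ + 25.
repeated λ = 5 with a single eigenvector.

unstable improper node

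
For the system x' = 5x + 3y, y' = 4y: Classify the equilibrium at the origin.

unstable node

A = [[5,3],[0,4]]; det(A-λI) = λ^2 - 9λ + 20.
λ = 5, 4: both positive.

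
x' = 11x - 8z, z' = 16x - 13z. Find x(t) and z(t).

x(t) = K_1e^(-5t) + K_2e^(3t), z(t) = 2K_1e^(-5t) + K_2e^(3t)

Coefficient matrix A = [[11, -8], [16, -13]].
Characteristic polynomial det(A - λI) = λ^2 + 2λ - 15 = 0.
Eigenvalues λ = -5, 3.
For λ=-5: (A-λI) row 1 is [16, -8], so an eigenvector is (1, 2).
For λ=3: (A-λI) row 1 is [8, -8], so an eigenvector is (1, 1).
General solution: K_1e^(-5t)(1,2) + K_2e^(3t)(1,1).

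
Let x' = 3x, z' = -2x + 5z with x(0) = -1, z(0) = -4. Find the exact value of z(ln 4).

-3136

A = [[3,0],[-2,5]]; eigenvalues λ = 3, 5.
Eigenvectors: (1,1) for λ=3, (0,-1) for λ=5.
From the initial condition, c_1 = -1, c_2 = 3.
z(ln 4) = (-1)(4^3)(1) + (3)(4^5)(-1) = -3136.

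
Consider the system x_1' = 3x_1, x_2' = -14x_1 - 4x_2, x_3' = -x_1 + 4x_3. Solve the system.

x_1(t) = K_2e^(3t), x_2(t) = K_1e^(-4t) - 2K_2e^(3t), x_3(t) = K_2e^(3t) + K_3e^(4t)

Coefficient matrix A = [[3, 0, 0], [-14, -4, 0], [-1, 0, 4]].
det(A - λI) = 0 gives eigenvalues λ = -4, 3, 4.
For λ=-4: eigenvector (0,1,0).
For λ=3: eigenvector (1,-2,1).
For λ=4: eigenvector (0,0,1).
General solution: K_1e^(-4t)(0,1,0) + K_2e^(3t)(1,-2,1) + K_3e^(4t)(0,0,1).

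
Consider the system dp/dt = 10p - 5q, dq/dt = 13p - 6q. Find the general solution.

p(t) = c_1e^(2t)sin(t) + 2c_1e^(2t)cos(t) + 2c_2e^(2t)sin(t) - c_2e^(2t)cos(t), q(t) = 2c_1e^(2t)sin(t) + 3c_1e^(2t)cos(t) + 3c_2e^(2t)sin(t) - 2c_2e^(2t)cos(t)

Coefficient matrix A = [[10, -5], [13, -6]].
Characteristic polynomial det(A - λI) = λ^2 - 4λ + 5 = 0.
Eigenvalues λ = 2 ± i (complex conjugate pair).
For λ=2+i: an eigenvector is (2,3) - i(1,2) = (2 - i, 3 - 2i).
A real fundamental pair from Re and Im of e^((2+i)t)v: X_1 = e^(2t)(cos(t)·(2,3) + sin(t)·(1,2)), X_2 = e^(2t)(sin(t)·(2,3) - cos(t)·(1,2)).
General solution: c_1X_1 + c_2X_2.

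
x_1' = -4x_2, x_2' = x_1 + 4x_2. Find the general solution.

x_1(t) = 2K_1e^(2t) + 2K_2te^(2t) - K_2e^(2t), x_2(t) = -K_1e^(2t) - K_2te^(2t)

Coefficient matrix A = [[0, -4], [1, 4]].
Characteristic polynomial det(A - λI) = λ^2 - 4λ + 4 = 0.
Single eigenvalue λ = 2 with algebraic multiplicity 2.
Eigenvector v = (2,-1); generalized eigenvector w with (A-λI)w=v is (-1,0).
General solution: e^(2t)[K_1·v + K_2·(t·v + w)].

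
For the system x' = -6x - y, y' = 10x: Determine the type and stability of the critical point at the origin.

stable spiral

A = [[-6,-1],[10,0]]; det(A-λI) = λ^2 + 6λ + 10.
λ = -3 ± i: negative real part.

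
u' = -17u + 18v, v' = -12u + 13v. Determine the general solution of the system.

Coefficient matrix A = [[-17, 18], [-12, 13]].
Characteristic polynomial det(A - λI) = λ^2 + 4λ - 5 = 0.
Eigenvalues λ = -5, 1.
For λ=-5: (A-λI) row 1 is [-12, 18], so an eigenvector is (3, 2).
For λ=1: (A-λI) row 1 is [-18, 18], so an eigenvector is (1, 1).
General solution: C_1e^(-5t)(3,2) + C_2e^(t)(1,1).

u(t) = 3C_1e^(-5t) + C_2e^(t), v(t) = 2C_1e^(-5t) + C_2e^(t)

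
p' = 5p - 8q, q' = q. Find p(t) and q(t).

p(t) = -c_1e^(5t) - 2c_2e^(t), q(t) = -c_2e^(t)

Coefficient matrix A = [[5, -8], [0, 1]].
Characteristic polynomial det(A - λI) = λ^2 - 6λ + 5 = 0.
Eigenvalues λ = 5, 1.
For λ=5: (A-λI) row 1 is [0, -8], so an eigenvector is (-1, 0).
For λ=1: (A-λI) row 1 is [4, -8], so an eigenvector is (-2, -1).
General solution: c_1e^(5t)(-1,0) + c_2e^(t)(-2,-1).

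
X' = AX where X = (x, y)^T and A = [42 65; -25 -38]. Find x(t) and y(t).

Coefficient matrix A = [[42, 65], [-25, -38]].
Characteristic polynomial det(A - λI) = λ^2 - 4λ + 29 = 0.
Eigenvalues λ = 2 ± 5i (complex conjugate pair).
For λ=2+5i: an eigenvector is (2,-1) - i(3,-2) = (2 - 3i, -1 + 2i).
A real fundamental pair from Re and Im of e^((2+5i)t)v: X_1 = e^(2t)(cos(5t)·(2,-1) + sin(5t)·(3,-2)), X_2 = e^(2t)(sin(5t)·(2,-1) - cos(5t)·(3,-2)).
General solution: c_1X_1 + c_2X_2.

x(t) = 3c_1e^(2t)sin(5t) + 2c_1e^(2t)cos(5t) + 2c_2e^(2t)sin(5t) - 3c_2e^(2t)cos(5t), y(t) = -2c_1e^(2t)sin(5t) - c_1e^(2t)cos(5t) - c_2e^(2t)sin(5t) + 2c_2e^(2t)cos(5t)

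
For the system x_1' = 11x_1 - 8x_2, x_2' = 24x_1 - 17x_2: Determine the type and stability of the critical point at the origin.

stable node

A = [[11,-8],[24,-17]]; det(A-λI) = λ^2 + 6λ + 5.
λ = -5, -1: both negative.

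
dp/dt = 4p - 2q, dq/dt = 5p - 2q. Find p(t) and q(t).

p(t) = -C_1e^(t)sin(t) + C_1e^(t)cos(t) + C_2e^(t)sin(t) + C_2e^(t)cos(t), q(t) = -C_1e^(t)sin(t) + 2C_1e^(t)cos(t) + 2C_2e^(t)sin(t) + C_2e^(t)cos(t)

Coefficient matrix A = [[4, -2], [5, -2]].
Characteristic polynomial det(A - λI) = λ^2 - 2λ + 2 = 0.
Eigenvalues λ = 1 ± i (complex conjugate pair).
For λ=1+i: an eigenvector is (1,2) - i(-1,-1) = (1 + i, 2 + i).
A real fundamental pair from Re and Im of e^((1+i)t)v: X_1 = e^(t)(cos(t)·(1,2) + sin(t)·(-1,-1)), X_2 = e^(t)(sin(t)·(1,2) - cos(t)·(-1,-1)).
General solution: C_1X_1 + C_2X_2.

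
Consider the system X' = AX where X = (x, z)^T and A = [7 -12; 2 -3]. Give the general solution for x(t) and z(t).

Coefficient matrix A = [[7, -12], [2, -3]].
Characteristic polynomial det(A - λI) = λ^2 - 4λ + 3 = 0.
Eigenvalues λ = 3, 1.
For λ=3: (A-λI) row 1 is [4, -12], so an eigenvector is (-3, -1).
For λ=1: (A-λI) row 1 is [6, -12], so an eigenvector is (-2, -1).
General solution: c_1e^(3t)(-3,-1) + c_2e^(t)(-2,-1).

x(t) = -3c_1e^(3t) - 2c_2e^(t), z(t) = -c_1e^(3t) - c_2e^(t)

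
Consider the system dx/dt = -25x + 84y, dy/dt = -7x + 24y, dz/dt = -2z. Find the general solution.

x(t) = -4K_1e^(-4t) + 3K_2e^(3t), y(t) = -K_1e^(-4t) + K_2e^(3t), z(t) = K_3e^(-2t)

Coefficient matrix A = [[-25, 84, 0], [-7, 24, 0], [0, 0, -2]].
det(A - λI) = 0 gives eigenvalues λ = -4, 3, -2.
For λ=-4: eigenvector (-4,-1,0).
For λ=3: eigenvector (3,1,0).
For λ=-2: eigenvector (0,0,1).
General solution: K_1e^(-4t)(-4,-1,0) + K_2e^(3t)(3,1,0) + K_3e^(-2t)(0,0,1).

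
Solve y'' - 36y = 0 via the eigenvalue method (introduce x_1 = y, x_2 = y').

y(t) = K_1e^(6t) + K_2e^(-6t)

Let x_1 = y, x_2 = y'. Then x_1' = x_2 and x_2' = 36x_1.
A = [[0,1],[36,0]]; det(A-λI) = λ^2 - 36.
Eigenvalues λ = 6, -6 with eigenvectors (1,6), (1,-6).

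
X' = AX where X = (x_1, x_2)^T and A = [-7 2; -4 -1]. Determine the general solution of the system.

Coefficient matrix A = [[-7, 2], [-4, -1]].
Characteristic polynomial det(A - λI) = λ^2 + 8λ + 15 = 0.
Eigenvalues λ = -3, -5.
For λ=-3: (A-λI) row 1 is [-4, 2], so an eigenvector is (1, 2).
For λ=-5: (A-λI) row 1 is [-2, 2], so an eigenvector is (-1, -1).
General solution: C_1e^(-3t)(1,2) + C_2e^(-5t)(-1,-1).

x_1(t) = C_1e^(-3t) - C_2e^(-5t), x_2(t) = 2C_1e^(-3t) - C_2e^(-5t)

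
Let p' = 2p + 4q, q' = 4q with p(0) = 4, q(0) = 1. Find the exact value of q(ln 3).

A = [[2,4],[0,4]]; eigenvalues λ = 4, 2.
Eigenvectors: (-2,-1) for λ=4, (1,0) for λ=2.
From the initial condition, c_1 = -1, c_2 = 2.
q(ln 3) = (-1)(3^4)(-1) + (2)(3^2)(0) = 81.

81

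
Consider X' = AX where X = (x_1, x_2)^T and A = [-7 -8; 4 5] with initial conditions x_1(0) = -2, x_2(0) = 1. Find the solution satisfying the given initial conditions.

Coefficient matrix A = [[-7, -8], [4, 5]].
Characteristic polynomial det(A - λI) = λ^2 + 2λ - 3 = 0.
Eigenvalues λ = 1, -3.
For λ=1: (A-λI) row 1 is [-8, -8], so an eigenvector is (-1, 1).
For λ=-3: (A-λI) row 1 is [-4, -8], so an eigenvector is (-2, 1).
General solution: c_1e^(t)(-1,1) + c_2e^(-3t)(-2,1).
Applying x_1(0)=-2, x_2(0)=1 gives c_1=0, c_2=1.

x_1(t) = -2e^(-3t), x_2(t) = e^(-3t)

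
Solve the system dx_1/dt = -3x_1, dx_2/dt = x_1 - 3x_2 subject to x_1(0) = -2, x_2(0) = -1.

x_1(t) = -2e^(-3t), x_2(t) = -2te^(-3t) - e^(-3t)

Coefficient matrix A = [[-3, 0], [1, -3]].
Characteristic polynomial det(A - λI) = λ^2 + 6λ + 9 = 0.
Single eigenvalue λ = -3 with algebraic multiplicity 2.
Eigenvector v = (0,-1); generalized eigenvector w with (A-λI)w=v is (-1,3).
General solution: e^(-3t)[K_1·v + K_2·(t·v + w)].
Applying x_1(0)=-2, x_2(0)=-1 gives K_1=7, K_2=2.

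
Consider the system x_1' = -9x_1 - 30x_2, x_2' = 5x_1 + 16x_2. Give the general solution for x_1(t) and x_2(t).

x_1(t) = -3c_1e^(t) - 2c_2e^(6t), x_2(t) = c_1e^(t) + c_2e^(6t)

Coefficient matrix A = [[-9, -30], [5, 16]].
Characteristic polynomial det(A - λI) = λ^2 - 7λ + 6 = 0.
Eigenvalues λ = 1, 6.
For λ=1: (A-λI) row 1 is [-10, -30], so an eigenvector is (-3, 1).
For λ=6: (A-λI) row 1 is [-15, -30], so an eigenvector is (-2, 1).
General solution: c_1e^(t)(-3,1) + c_2e^(6t)(-2,1).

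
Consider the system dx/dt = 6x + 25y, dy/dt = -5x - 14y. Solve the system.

x(t) = -c_1e^(-4t)sin(5t) + 2c_1e^(-4t)cos(5t) + 2c_2e^(-4t)sin(5t) + c_2e^(-4t)cos(5t), y(t) = -c_1e^(-4t)cos(5t) - c_2e^(-4t)sin(5t)

Coefficient matrix A = [[6, 25], [-5, -14]].
Characteristic polynomial det(A - λI) = λ^2 + 8λ + 41 = 0.
Eigenvalues λ = -4 ± 5i (complex conjugate pair).
For λ=-4+5i: an eigenvector is (2,-1) - i(-1,0) = (2 + i, -1).
A real fundamental pair from Re and Im of e^((-4+5i)t)v: X_1 = e^(-4t)(cos(5t)·(2,-1) + sin(5t)·(-1,0)), X_2 = e^(-4t)(sin(5t)·(2,-1) - cos(5t)·(-1,0)).
General solution: c_1X_1 + c_2X_2.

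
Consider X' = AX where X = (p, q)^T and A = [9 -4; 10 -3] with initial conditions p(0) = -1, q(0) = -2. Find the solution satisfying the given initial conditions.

p(t) = e^(3t)sin(2t) - e^(3t)cos(2t), q(t) = e^(3t)sin(2t) - 2e^(3t)cos(2t)

Coefficient matrix A = [[9, -4], [10, -3]].
Characteristic polynomial det(A - λI) = λ^2 - 6λ + 13 = 0.
Eigenvalues λ = 3 ± 2i (complex conjugate pair).
For λ=3+2i: an eigenvector is (1,1) - i(1,2) = (1 - i, 1 - 2i).
A real fundamental pair from Re and Im of e^((3+2i)t)v: X_1 = e^(3t)(cos(2t)·(1,1) + sin(2t)·(1,2)), X_2 = e^(3t)(sin(2t)·(1,1) - cos(2t)·(1,2)).
General solution: c_1X_1 + c_2X_2.
Applying p(0)=-1, q(0)=-2 gives c_1=0, c_2=1.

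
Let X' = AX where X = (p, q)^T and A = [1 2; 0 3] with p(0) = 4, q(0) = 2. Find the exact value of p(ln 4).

136

A = [[1,2],[0,3]]; eigenvalues λ = 3, 1.
Eigenvectors: (-1,-1) for λ=3, (1,0) for λ=1.
From the initial condition, c_1 = -2, c_2 = 2.
p(ln 4) = (-2)(4^3)(-1) + (2)(4^1)(1) = 136.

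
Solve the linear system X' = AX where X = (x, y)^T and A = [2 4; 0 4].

Coefficient matrix A = [[2, 4], [0, 4]].
Characteristic polynomial det(A - λI) = λ^2 - 6λ + 8 = 0.
Eigenvalues λ = 2, 4.
For λ=2: (A-λI) row 1 is [0, 4], so an eigenvector is (1, 0).
For λ=4: (A-λI) row 1 is [-2, 4], so an eigenvector is (-2, -1).
General solution: K_1e^(2t)(1,0) + K_2e^(4t)(-2,-1).

x(t) = K_1e^(2t) - 2K_2e^(4t), y(t) = -K_2e^(4t)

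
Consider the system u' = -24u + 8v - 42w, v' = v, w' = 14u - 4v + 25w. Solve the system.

Coefficient matrix A = [[-24, 8, -42], [0, 1, 0], [14, -4, 25]].
det(A - λI) = 0 gives eigenvalues λ = -3, 1, 4.
For λ=-3: eigenvector (-2,0,1).
For λ=1: eigenvector (2,1,-1).
For λ=4: eigenvector (-3,0,2).
General solution: c_1e^(-3t)(-2,0,1) + c_2e^(t)(2,1,-1) + c_3e^(4t)(-3,0,2).

u(t) = -2c_1e^(-3t) + 2c_2e^(t) - 3c_3e^(4t), v(t) = c_2e^(t), w(t) = c_1e^(-3t) - c_2e^(t) + 2c_3e^(4t)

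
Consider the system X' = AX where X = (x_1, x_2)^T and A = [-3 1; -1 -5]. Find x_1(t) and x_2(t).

Coefficient matrix A = [[-3, 1], [-1, -5]].
Characteristic polynomial det(A - λI) = λ^2 + 8λ + 16 = 0.
Single eigenvalue λ = -4 with algebraic multiplicity 2.
Eigenvector v = (-1,1); generalized eigenvector w with (A-λI)w=v is (0,-1).
General solution: e^(-4t)[K_1·v + K_2·(t·v + w)].

x_1(t) = -K_1e^(-4t) - K_2te^(-4t), x_2(t) = K_1e^(-4t) + K_2te^(-4t) - K_2e^(-4t)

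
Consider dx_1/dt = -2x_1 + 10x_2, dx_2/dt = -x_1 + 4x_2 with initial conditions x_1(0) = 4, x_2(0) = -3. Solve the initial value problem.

Coefficient matrix A = [[-2, 10], [-1, 4]].
Characteristic polynomial det(A - λI) = λ^2 - 2λ + 2 = 0.
Eigenvalues λ = 1 ± i (complex conjugate pair).
For λ=1+i: an eigenvector is (-1,0) - i(3,1) = (-1 - 3i, 0 - i).
A real fundamental pair from Re and Im of e^((1+i)t)v: X_1 = e^(t)(cos(t)·(-1,0) + sin(t)·(3,1)), X_2 = e^(t)(sin(t)·(-1,0) - cos(t)·(3,1)).
General solution: K_1X_1 + K_2X_2.
Applying x_1(0)=4, x_2(0)=-3 gives K_1=-13, K_2=3.

x_1(t) = -42e^(t)sin(t) + 4e^(t)cos(t), x_2(t) = -13e^(t)sin(t) - 3e^(t)cos(t)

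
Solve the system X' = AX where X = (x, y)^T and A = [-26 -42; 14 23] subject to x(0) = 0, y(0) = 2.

Coefficient matrix A = [[-26, -42], [14, 23]].
Characteristic polynomial det(A - λI) = λ^2 + 3λ - 10 = 0.
Eigenvalues λ = -5, 2.
For λ=-5: (A-λI) row 1 is [-21, -42], so an eigenvector is (-2, 1).
For λ=2: (A-λI) row 1 is [-28, -42], so an eigenvector is (3, -2).
General solution: C_1e^(-5t)(-2,1) + C_2e^(2t)(3,-2).
Applying x(0)=0, y(0)=2 gives C_1=-6, C_2=-4.

x(t) = -12e^(2t) + 12e^(-5t), y(t) = 8e^(2t) - 6e^(-5t)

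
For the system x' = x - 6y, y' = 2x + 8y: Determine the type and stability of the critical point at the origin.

A = [[1,-6],[2,8]]; det(A-λI) = λ^2 - 9λ + 20.
λ = 5, 4: both positive.

unstable node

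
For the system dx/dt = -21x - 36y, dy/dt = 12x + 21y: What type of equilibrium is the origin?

A = [[-21,-36],[12,21]]; det(A-λI) = λ^2 - 9.
λ = 3, -3: opposite signs.

saddle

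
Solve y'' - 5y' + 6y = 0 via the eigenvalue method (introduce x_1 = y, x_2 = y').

y(t) = K_1e^(3t) + K_2e^(2t)

Let x_1 = y, x_2 = y'. Then x_1' = x_2 and x_2' = -6x_1 + 5x_2.
A = [[0,1],[-6,5]]; det(A-λI) = λ^2 - 5λ + 6.
Eigenvalues λ = 3, 2 with eigenvectors (1,3), (1,2).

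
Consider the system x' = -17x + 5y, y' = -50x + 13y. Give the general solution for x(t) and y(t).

Coefficient matrix A = [[-17, 5], [-50, 13]].
Characteristic polynomial det(A - λI) = λ^2 + 4λ + 29 = 0.
Eigenvalues λ = -2 ± 5i (complex conjugate pair).
For λ=-2+5i: an eigenvector is (-1,-3) - i(0,1) = (-1, -3 - i).
A real fundamental pair from Re and Im of e^((-2+5i)t)v: X_1 = e^(-2t)(cos(5t)·(-1,-3) + sin(5t)·(0,1)), X_2 = e^(-2t)(sin(5t)·(-1,-3) - cos(5t)·(0,1)).
General solution: c_1X_1 + c_2X_2.

x(t) = -c_1e^(-2t)cos(5t) - c_2e^(-2t)sin(5t), y(t) = c_1e^(-2t)sin(5t) - 3c_1e^(-2t)cos(5t) - 3c_2e^(-2t)sin(5t) - c_2e^(-2t)cos(5t)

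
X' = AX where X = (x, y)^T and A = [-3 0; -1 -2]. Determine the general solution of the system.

x(t) = K_2e^(-3t), y(t) = -K_1e^(-2t) + K_2e^(-3t)

Coefficient matrix A = [[-3, 0], [-1, -2]].
Characteristic polynomial det(A - λI) = λ^2 + 5λ + 6 = 0.
Eigenvalues λ = -2, -3.
For λ=-2: (A-λI) row 1 is [-1, 0], so an eigenvector is (0, -1).
For λ=-3: (A-λI) row 2 is [-1, 1], so an eigenvector is (1, 1).
General solution: K_1e^(-2t)(0,-1) + K_2e^(-3t)(1,1).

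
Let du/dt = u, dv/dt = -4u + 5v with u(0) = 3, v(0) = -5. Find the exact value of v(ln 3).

-1935

A = [[1,0],[-4,5]]; eigenvalues λ = 5, 1.
Eigenvectors: (0,1) for λ=5, (-1,-1) for λ=1.
From the initial condition, c_1 = -8, c_2 = -3.
v(ln 3) = (-8)(3^5)(1) + (-3)(3^1)(-1) = -1935.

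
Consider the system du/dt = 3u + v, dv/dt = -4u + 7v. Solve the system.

u(t) = C_1e^(5t) + C_2te^(5t), v(t) = 2C_1e^(5t) + 2C_2te^(5t) + C_2e^(5t)

Coefficient matrix A = [[3, 1], [-4, 7]].
Characteristic polynomial det(A - λI) = λ^2 - 10λ + 25 = 0.
Single eigenvalue λ = 5 with algebraic multiplicity 2.
Eigenvector v = (1,2); generalized eigenvector w with (A-λI)w=v is (0,1).
General solution: e^(5t)[C_1·v + C_2·(t·v + w)].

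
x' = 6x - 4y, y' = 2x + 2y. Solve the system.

x(t) = -C_1e^(4t)sin(2t) + C_1e^(4t)cos(2t) + C_2e^(4t)sin(2t) + C_2e^(4t)cos(2t), y(t) = C_1e^(4t)cos(2t) + C_2e^(4t)sin(2t)

Coefficient matrix A = [[6, -4], [2, 2]].
Characteristic polynomial det(A - λI) = λ^2 - 8λ + 20 = 0.
Eigenvalues λ = 4 ± 2i (complex conjugate pair).
For λ=4+2i: an eigenvector is (1,1) - i(-1,0) = (1 + i, 1).
A real fundamental pair from Re and Im of e^((4+2i)t)v: X_1 = e^(4t)(cos(2t)·(1,1) + sin(2t)·(-1,0)), X_2 = e^(4t)(sin(2t)·(1,1) - cos(2t)·(-1,0)).
General solution: C_1X_1 + C_2X_2.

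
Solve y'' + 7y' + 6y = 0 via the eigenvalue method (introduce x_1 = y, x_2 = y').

y(t) = C_1e^(-6t) + C_2e^(-t)

Let x_1 = y, x_2 = y'. Then x_1' = x_2 and x_2' = -6x_1 - 7x_2.
A = [[0,1],[-6,-7]]; det(A-λI) = λ^2 + 7λ + 6.
Eigenvalues λ = -6, -1 with eigenvectors (1,-6), (1,-1).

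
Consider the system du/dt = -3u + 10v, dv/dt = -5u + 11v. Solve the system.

Coefficient matrix A = [[-3, 10], [-5, 11]].
Characteristic polynomial det(A - λI) = λ^2 - 8λ + 17 = 0.
Eigenvalues λ = 4 ± i (complex conjugate pair).
For λ=4+i: an eigenvector is (1,1) - i(3,2) = (1 - 3i, 1 - 2i).
A real fundamental pair from Re and Im of e^((4+i)t)v: X_1 = e^(4t)(cos(t)·(1,1) + sin(t)·(3,2)), X_2 = e^(4t)(sin(t)·(1,1) - cos(t)·(3,2)).
General solution: C_1X_1 + C_2X_2.

u(t) = 3C_1e^(4t)sin(t) + C_1e^(4t)cos(t) + C_2e^(4t)sin(t) - 3C_2e^(4t)cos(t), v(t) = 2C_1e^(4t)sin(t) + C_1e^(4t)cos(t) + C_2e^(4t)sin(t) - 2C_2e^(4t)cos(t)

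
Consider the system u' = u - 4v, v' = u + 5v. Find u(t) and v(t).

u(t) = -2K_1e^(3t) - 2K_2te^(3t) - K_2e^(3t), v(t) = K_1e^(3t) + K_2te^(3t) + K_2e^(3t)

Coefficient matrix A = [[1, -4], [1, 5]].
Characteristic polynomial det(A - λI) = λ^2 - 6λ + 9 = 0.
Single eigenvalue λ = 3 with algebraic multiplicity 2.
Eigenvector v = (-2,1); generalized eigenvector w with (A-λI)w=v is (-1,1).
General solution: e^(3t)[K_1·v + K_2·(t·v + w)].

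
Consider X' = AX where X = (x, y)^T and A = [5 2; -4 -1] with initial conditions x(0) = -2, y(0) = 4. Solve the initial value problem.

x(t) = -2e^(t), y(t) = 4e^(t)

Coefficient matrix A = [[5, 2], [-4, -1]].
Characteristic polynomial det(A - λI) = λ^2 - 4λ + 3 = 0.
Eigenvalues λ = 3, 1.
For λ=3: (A-λI) row 1 is [2, 2], so an eigenvector is (1, -1).
For λ=1: (A-λI) row 1 is [4, 2], so an eigenvector is (1, -2).
General solution: c_1e^(3t)(1,-1) + c_2e^(t)(1,-2).
Applying x(0)=-2, y(0)=4 gives c_1=0, c_2=-2.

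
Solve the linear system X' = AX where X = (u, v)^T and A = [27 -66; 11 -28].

Coefficient matrix A = [[27, -66], [11, -28]].
Characteristic polynomial det(A - λI) = λ^2 + λ - 30 = 0.
Eigenvalues λ = 5, -6.
For λ=5: (A-λI) row 1 is [22, -66], so an eigenvector is (-3, -1).
For λ=-6: (A-λI) row 1 is [33, -66], so an eigenvector is (-2, -1).
General solution: c_1e^(5t)(-3,-1) + c_2e^(-6t)(-2,-1).

u(t) = -3c_1e^(5t) - 2c_2e^(-6t), v(t) = -c_1e^(5t) - c_2e^(-6t)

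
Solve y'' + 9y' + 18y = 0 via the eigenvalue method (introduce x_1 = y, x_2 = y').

Let x_1 = y, x_2 = y'. Then x_1' = x_2 and x_2' = -18x_1 - 9x_2.
A = [[0,1],[-18,-9]]; det(A-λI) = λ^2 + 9λ + 18.
Eigenvalues λ = -6, -3 with eigenvectors (1,-6), (1,-3).

y(t) = C_1e^(-6t) + C_2e^(-3t)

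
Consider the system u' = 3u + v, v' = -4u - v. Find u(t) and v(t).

u(t) = c_1e^(t) + c_2te^(t), v(t) = -2c_1e^(t) - 2c_2te^(t) + c_2e^(t)

Coefficient matrix A = [[3, 1], [-4, -1]].
Characteristic polynomial det(A - λI) = λ^2 - 2λ + 1 = 0.
Single eigenvalue λ = 1 with algebraic multiplicity 2.
Eigenvector v = (1,-2); generalized eigenvector w with (A-λI)w=v is (0,1).
General solution: e^(t)[c_1·v + c_2·(t·v + w)].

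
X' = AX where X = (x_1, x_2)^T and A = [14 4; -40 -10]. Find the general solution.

Coefficient matrix A = [[14, 4], [-40, -10]].
Characteristic polynomial det(A - λI) = λ^2 - 4λ + 20 = 0.
Eigenvalues λ = 2 ± 4i (complex conjugate pair).
For λ=2+4i: an eigenvector is (1,-3) - i(0,-1) = (1, -3 + i).
A real fundamental pair from Re and Im of e^((2+4i)t)v: X_1 = e^(2t)(cos(4t)·(1,-3) + sin(4t)·(0,-1)), X_2 = e^(2t)(sin(4t)·(1,-3) - cos(4t)·(0,-1)).
General solution: K_1X_1 + K_2X_2.

x_1(t) = K_1e^(2t)cos(4t) + K_2e^(2t)sin(4t), x_2(t) = -K_1e^(2t)sin(4t) - 3K_1e^(2t)cos(4t) - 3K_2e^(2t)sin(4t) + K_2e^(2t)cos(4t)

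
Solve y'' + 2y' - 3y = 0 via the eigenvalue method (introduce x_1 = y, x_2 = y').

Let x_1 = y, x_2 = y'. Then x_1' = x_2 and x_2' = 3x_1 - 2x_2.
A = [[0,1],[3,-2]]; det(A-λI) = λ^2 + 2λ - 3.
Eigenvalues λ = -3, 1 with eigenvectors (1,-3), (1,1).

y(t) = c_1e^(-3t) + c_2e^(t)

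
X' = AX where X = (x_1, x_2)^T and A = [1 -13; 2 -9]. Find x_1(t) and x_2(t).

x_1(t) = -3C_1e^(-4t)sin(t) + 2C_1e^(-4t)cos(t) + 2C_2e^(-4t)sin(t) + 3C_2e^(-4t)cos(t), x_2(t) = -C_1e^(-4t)sin(t) + C_1e^(-4t)cos(t) + C_2e^(-4t)sin(t) + C_2e^(-4t)cos(t)

Coefficient matrix A = [[1, -13], [2, -9]].
Characteristic polynomial det(A - λI) = λ^2 + 8λ + 17 = 0.
Eigenvalues λ = -4 ± i (complex conjugate pair).
For λ=-4+i: an eigenvector is (2,1) - i(-3,-1) = (2 + 3i, 1 + i).
A real fundamental pair from Re and Im of e^((-4+i)t)v: X_1 = e^(-4t)(cos(t)·(2,1) + sin(t)·(-3,-1)), X_2 = e^(-4t)(sin(t)·(2,1) - cos(t)·(-3,-1)).
General solution: C_1X_1 + C_2X_2.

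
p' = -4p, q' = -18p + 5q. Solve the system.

p(t) = c_1e^(-4t), q(t) = 2c_1e^(-4t) - c_2e^(5t)

Coefficient matrix A = [[-4, 0], [-18, 5]].
Characteristic polynomial det(A - λI) = λ^2 - λ - 20 = 0.
Eigenvalues λ = -4, 5.
For λ=-4: (A-λI) row 2 is [-18, 9], so an eigenvector is (1, 2).
For λ=5: (A-λI) row 1 is [-9, 0], so an eigenvector is (0, -1).
General solution: c_1e^(-4t)(1,2) + c_2e^(5t)(0,-1).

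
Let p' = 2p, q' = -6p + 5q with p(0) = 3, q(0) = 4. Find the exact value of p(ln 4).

48

A = [[2,0],[-6,5]]; eigenvalues λ = 2, 5.
Eigenvectors: (1,2) for λ=2, (0,-1) for λ=5.
From the initial condition, c_1 = 3, c_2 = 2.
p(ln 4) = (3)(4^2)(1) + (2)(4^5)(0) = 48.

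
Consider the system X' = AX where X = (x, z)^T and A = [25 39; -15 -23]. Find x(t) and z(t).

Coefficient matrix A = [[25, 39], [-15, -23]].
Characteristic polynomial det(A - λI) = λ^2 - 2λ + 10 = 0.
Eigenvalues λ = 1 ± 3i (complex conjugate pair).
For λ=1+3i: an eigenvector is (3,-2) - i(-2,1) = (3 + 2i, -2 - i).
A real fundamental pair from Re and Im of e^((1+3i)t)v: X_1 = e^(t)(cos(3t)·(3,-2) + sin(3t)·(-2,1)), X_2 = e^(t)(sin(3t)·(3,-2) - cos(3t)·(-2,1)).
General solution: c_1X_1 + c_2X_2.

x(t) = -2c_1e^(t)sin(3t) + 3c_1e^(t)cos(3t) + 3c_2e^(t)sin(3t) + 2c_2e^(t)cos(3t), z(t) = c_1e^(t)sin(3t) - 2c_1e^(t)cos(3t) - 2c_2e^(t)sin(3t) - c_2e^(t)cos(3t)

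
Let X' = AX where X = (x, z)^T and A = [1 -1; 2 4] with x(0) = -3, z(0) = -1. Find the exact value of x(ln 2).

A = [[1,-1],[2,4]]; eigenvalues λ = 3, 2.
Eigenvectors: (-1,2) for λ=3, (1,-1) for λ=2.
From the initial condition, c_1 = -4, c_2 = -7.
x(ln 2) = (-4)(2^3)(-1) + (-7)(2^2)(1) = 4.

4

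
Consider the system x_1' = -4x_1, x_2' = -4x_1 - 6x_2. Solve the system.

Coefficient matrix A = [[-4, 0], [-4, -6]].
Characteristic polynomial det(A - λI) = λ^2 + 10λ + 24 = 0.
Eigenvalues λ = -4, -6.
For λ=-4: (A-λI) row 2 is [-4, -2], so an eigenvector is (-1, 2).
For λ=-6: (A-λI) row 1 is [2, 0], so an eigenvector is (0, -1).
General solution: C_1e^(-4t)(-1,2) + C_2e^(-6t)(0,-1).

x_1(t) = -C_1e^(-4t), x_2(t) = 2C_1e^(-4t) - C_2e^(-6t)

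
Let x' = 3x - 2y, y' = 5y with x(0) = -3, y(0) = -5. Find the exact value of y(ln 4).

A = [[3,-2],[0,5]]; eigenvalues λ = 3, 5.
Eigenvectors: (1,0) for λ=3, (1,-1) for λ=5.
From the initial condition, c_1 = -8, c_2 = 5.
y(ln 4) = (-8)(4^3)(0) + (5)(4^5)(-1) = -5120.

-5120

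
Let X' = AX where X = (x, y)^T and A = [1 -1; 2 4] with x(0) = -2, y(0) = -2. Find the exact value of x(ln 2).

8

A = [[1,-1],[2,4]]; eigenvalues λ = 2, 3.
Eigenvectors: (-1,1) for λ=2, (-1,2) for λ=3.
From the initial condition, c_1 = 6, c_2 = -4.
x(ln 2) = (6)(2^2)(-1) + (-4)(2^3)(-1) = 8.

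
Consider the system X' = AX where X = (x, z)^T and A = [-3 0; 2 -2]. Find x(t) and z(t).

Coefficient matrix A = [[-3, 0], [2, -2]].
Characteristic polynomial det(A - λI) = λ^2 + 5λ + 6 = 0.
Eigenvalues λ = -3, -2.
For λ=-3: (A-λI) row 2 is [2, 1], so an eigenvector is (-1, 2).
For λ=-2: (A-λI) row 1 is [-1, 0], so an eigenvector is (0, -1).
General solution: C_1e^(-3t)(-1,2) + C_2e^(-2t)(0,-1).

x(t) = -C_1e^(-3t), z(t) = 2C_1e^(-3t) - C_2e^(-2t)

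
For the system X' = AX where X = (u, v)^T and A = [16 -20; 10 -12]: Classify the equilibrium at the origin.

unstable spiral

A = [[16,-20],[10,-12]]; det(A-λI) = λ^2 - 4λ + 8.
λ = 2 ± 2i: positive real part.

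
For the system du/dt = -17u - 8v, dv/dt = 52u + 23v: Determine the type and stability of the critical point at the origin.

unstable spiral

A = [[-17,-8],[52,23]]; det(A-λI) = λ^2 - 6λ + 25.
λ = 3 ± 4i: positive real part.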